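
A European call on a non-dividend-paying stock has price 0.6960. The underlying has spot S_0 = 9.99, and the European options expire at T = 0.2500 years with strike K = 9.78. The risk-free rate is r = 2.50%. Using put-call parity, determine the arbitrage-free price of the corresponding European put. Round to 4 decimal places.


Put-call parity: C - P = S_0 * exp(-qT) - K * exp(-rT).
S_0 * exp(-qT) = 9.9900 * 1.00000000 = 9.99000000
K * exp(-rT) = 9.7800 * 0.99376949 = 9.71906562
P = C - S*exp(-qT) + K*exp(-rT)
P = 0.6960 - 9.99000000 + 9.71906562 = 0.4251

Answer: Put price = 0.4251


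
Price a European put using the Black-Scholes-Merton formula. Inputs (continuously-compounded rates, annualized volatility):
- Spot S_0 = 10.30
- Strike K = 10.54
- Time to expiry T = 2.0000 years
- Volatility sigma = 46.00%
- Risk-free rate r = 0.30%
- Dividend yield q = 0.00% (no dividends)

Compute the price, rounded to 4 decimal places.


Answer: Price = 2.7386

Derivation:
d1 = (ln(S/K) + (r - q + 0.5*sigma^2) * T) / (sigma * sqrt(T)) = 0.29908519
d2 = d1 - sigma * sqrt(T) = -0.35145305
exp(-rT) = 0.99401796; exp(-qT) = 1.00000000
P = K * exp(-rT) * N(-d2) - S_0 * exp(-qT) * N(-d1)
N(-d1) = 0.38243752; N(-d2) = 0.63737576
P = 10.5400 * 0.99401796 * 0.63737576 - 10.3000 * 1.00000000 * 0.38243752 = 2.7386


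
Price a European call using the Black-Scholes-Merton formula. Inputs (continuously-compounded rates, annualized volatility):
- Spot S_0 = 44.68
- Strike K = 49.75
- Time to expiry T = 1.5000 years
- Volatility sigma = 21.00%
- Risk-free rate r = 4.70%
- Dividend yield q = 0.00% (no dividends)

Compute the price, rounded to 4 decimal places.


d1 = (ln(S/K) + (r - q + 0.5*sigma^2) * T) / (sigma * sqrt(T)) = -0.01520040
d2 = d1 - sigma * sqrt(T) = -0.27239683
exp(-rT) = 0.93192774; exp(-qT) = 1.00000000
C = S_0 * exp(-qT) * N(d1) - K * exp(-rT) * N(d2)
N(d1) = 0.49393615; N(d2) = 0.39265846
C = 44.6800 * 1.00000000 * 0.49393615 - 49.7500 * 0.93192774 * 0.39265846 = 3.8641

Answer: Price = 3.8641


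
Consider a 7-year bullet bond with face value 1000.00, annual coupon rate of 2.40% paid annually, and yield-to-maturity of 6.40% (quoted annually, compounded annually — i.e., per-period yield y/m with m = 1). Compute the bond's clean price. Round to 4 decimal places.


Answer: Price = 779.8449

Derivation:
Coupon per period c = face * coupon_rate / m = 24.000000
Periods per year m = 1; per-period yield y/m = 0.064000
Number of cashflows N = 7
Cashflows (t years, CF_t, discount factor 1/(1+y/m)^(m*t), PV):
  t = 1.0000: CF_t = 24.000000, DF = 0.939850, PV = 22.556391
  t = 2.0000: CF_t = 24.000000, DF = 0.883317, PV = 21.199616
  t = 3.0000: CF_t = 24.000000, DF = 0.830185, PV = 19.924451
  t = 4.0000: CF_t = 24.000000, DF = 0.780249, PV = 18.725988
  t = 5.0000: CF_t = 24.000000, DF = 0.733317, PV = 17.599612
  t = 6.0000: CF_t = 24.000000, DF = 0.689208, PV = 16.540989
  t = 7.0000: CF_t = 1024.000000, DF = 0.647752, PV = 663.297806
Price P = sum_t PV_t = 779.844852


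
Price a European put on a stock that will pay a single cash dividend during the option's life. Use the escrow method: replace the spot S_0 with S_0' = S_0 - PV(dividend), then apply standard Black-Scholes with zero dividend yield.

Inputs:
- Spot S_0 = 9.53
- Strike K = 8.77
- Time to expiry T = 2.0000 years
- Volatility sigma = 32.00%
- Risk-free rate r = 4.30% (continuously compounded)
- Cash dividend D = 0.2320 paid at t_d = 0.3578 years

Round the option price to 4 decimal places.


PV(D) = D * exp(-r * t_d) = 0.2320 * 0.98473235 = 0.22845791
S_0' = S_0 - PV(D) = 9.5300 - 0.22845791 = 9.30154209
d1 = (ln(S_0'/K) + (r + sigma^2/2)*T) / (sigma*sqrt(T)) = 0.54633588
d2 = d1 - sigma*sqrt(T) = 0.09378754
exp(-rT) = 0.91759423
N(-d1) = 0.29241754; N(-d2) = 0.46263896
P = K * exp(-rT) * N(-d2) - S_0' * N(-d1) = 8.7700 * 0.91759423 * 0.46263896 - 9.30154209 * 0.29241754 = 1.0031

Answer: Price = 1.0031


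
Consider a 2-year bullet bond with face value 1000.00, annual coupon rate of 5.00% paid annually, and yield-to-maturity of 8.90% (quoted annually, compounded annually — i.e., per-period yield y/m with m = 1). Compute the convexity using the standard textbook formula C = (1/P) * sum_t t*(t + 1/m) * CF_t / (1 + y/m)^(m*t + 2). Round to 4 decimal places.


Answer: Convexity = 4.8931

Derivation:
Coupon per period c = face * coupon_rate / m = 50.000000
Periods per year m = 1; per-period yield y/m = 0.089000
Number of cashflows N = 2
Cashflows (t years, CF_t, discount factor 1/(1+y/m)^(m*t), PV):
  t = 1.0000: CF_t = 50.000000, DF = 0.918274, PV = 45.913682
  t = 2.0000: CF_t = 1050.000000, DF = 0.843226, PV = 885.387813
Price P = sum_t PV_t = 931.301495
Convexity numerator sum_t t*(t + 1/m) * CF_t / (1+y/m)^(m*t + 2):
  t = 1.0000: term = 77.431266
  t = 2.0000: term = 4479.494735
Convexity = (1/P) * sum = 4556.926001 / 931.301495 = 4.893073


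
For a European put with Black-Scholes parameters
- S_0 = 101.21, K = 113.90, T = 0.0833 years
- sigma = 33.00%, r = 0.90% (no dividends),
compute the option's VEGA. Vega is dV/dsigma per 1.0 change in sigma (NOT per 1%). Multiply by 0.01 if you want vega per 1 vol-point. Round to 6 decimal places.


Answer: Vega = 5.776601

Derivation:
d1 = -1.1847279339; d2 = -1.2799716739
phi(d1) = 0.1977545484; exp(-qT) = 1.0000000000; exp(-rT) = 0.9992505810
Vega = S * exp(-qT) * phi(d1) * sqrt(T) = 101.2100 * 1.0000000000 * 0.1977545484 * 0.2886173938 = 5.776601


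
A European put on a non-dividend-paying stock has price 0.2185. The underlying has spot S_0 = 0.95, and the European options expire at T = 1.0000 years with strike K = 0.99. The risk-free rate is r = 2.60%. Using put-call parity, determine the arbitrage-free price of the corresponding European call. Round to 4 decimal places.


Put-call parity: C - P = S_0 * exp(-qT) - K * exp(-rT).
S_0 * exp(-qT) = 0.9500 * 1.00000000 = 0.95000000
K * exp(-rT) = 0.9900 * 0.97433509 = 0.96459174
C = P + S*exp(-qT) - K*exp(-rT)
C = 0.2185 + 0.95000000 - 0.96459174 = 0.2039

Answer: Call price = 0.2039


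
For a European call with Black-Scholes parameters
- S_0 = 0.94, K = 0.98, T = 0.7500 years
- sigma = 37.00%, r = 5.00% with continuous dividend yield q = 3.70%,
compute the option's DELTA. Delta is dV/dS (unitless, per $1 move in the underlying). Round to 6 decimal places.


Answer: Delta = 0.509812

Derivation:
d1 = 0.0605899572; d2 = -0.2598394422
phi(d1) = 0.3982106650; exp(-qT) = 0.9726314943; exp(-rT) = 0.9631944177
N(d1) = 0.5241571141
Delta = exp(-qT) * N(d1) = 0.9726314943 * 0.5241571141 = 0.509812


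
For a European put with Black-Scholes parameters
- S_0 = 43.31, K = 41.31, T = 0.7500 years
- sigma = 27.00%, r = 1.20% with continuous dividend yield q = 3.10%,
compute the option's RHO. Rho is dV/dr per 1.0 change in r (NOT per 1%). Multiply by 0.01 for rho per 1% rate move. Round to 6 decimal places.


d1 = 0.2581673212; d2 = 0.0243404622
phi(d1) = 0.3858665417; exp(-qT) = 0.9770181987; exp(-rT) = 0.9910403788
N(-d2) = 0.4902905193
Rho = -K*T*exp(-rT)*N(-d2) = -41.3100 * 0.7500 * 0.9910403788 * 0.4902905193 = -15.054326

Answer: Rho = -15.054326


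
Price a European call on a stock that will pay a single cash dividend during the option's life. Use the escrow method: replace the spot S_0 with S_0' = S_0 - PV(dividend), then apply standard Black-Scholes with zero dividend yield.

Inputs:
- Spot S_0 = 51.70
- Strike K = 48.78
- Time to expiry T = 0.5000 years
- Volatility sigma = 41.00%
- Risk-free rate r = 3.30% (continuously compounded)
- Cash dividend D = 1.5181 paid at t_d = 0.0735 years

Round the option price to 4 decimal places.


PV(D) = D * exp(-r * t_d) = 1.5181 * 0.99757744 = 1.51442231
S_0' = S_0 - PV(D) = 51.7000 - 1.51442231 = 50.18557769
d1 = (ln(S_0'/K) + (r + sigma^2/2)*T) / (sigma*sqrt(T)) = 0.29985569
d2 = d1 - sigma*sqrt(T) = 0.00994191
exp(-rT) = 0.98363538
N(d1) = 0.61785638; N(d2) = 0.50396618
C = S_0' * N(d1) - K * exp(-rT) * N(d2) = 50.18557769 * 0.61785638 - 48.7800 * 0.98363538 * 0.50396618 = 6.8263

Answer: Price = 6.8263


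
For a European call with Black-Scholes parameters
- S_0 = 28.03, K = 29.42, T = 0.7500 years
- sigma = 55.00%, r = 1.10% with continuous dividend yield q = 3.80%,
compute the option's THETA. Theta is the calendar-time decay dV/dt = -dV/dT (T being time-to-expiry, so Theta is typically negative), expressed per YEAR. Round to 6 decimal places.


Answer: Theta = -2.992194

Derivation:
d1 = 0.0940307289; d2 = -0.3822832431
phi(d1) = 0.3971824936; exp(-qT) = 0.9719022941; exp(-rT) = 0.9917839379
Theta = -S*exp(-qT)*phi(d1)*sigma/(2*sqrt(T)) - r*K*exp(-rT)*N(d2) + q*S*exp(-qT)*N(d1)
N(d1) = 0.5374576266; N(d2) = 0.3511256413; sqrt(T) = 0.8660254038
Term 1 = -28.0300 * 0.9719022941 * 0.3971824936 * 0.5500 / (2 * 0.8660254038) = -3.4358790329
Term 2 = -0.0110 * 29.4200 * 0.9917839379 * 0.3511256413 = -0.1126976784
Term 3 = 0.0380 * 28.0300 * 0.9719022941 * 0.5374576266 = 0.5563825897
Theta = -3.4358790329 + (-0.1126976784) + (0.5563825897) = -2.992194


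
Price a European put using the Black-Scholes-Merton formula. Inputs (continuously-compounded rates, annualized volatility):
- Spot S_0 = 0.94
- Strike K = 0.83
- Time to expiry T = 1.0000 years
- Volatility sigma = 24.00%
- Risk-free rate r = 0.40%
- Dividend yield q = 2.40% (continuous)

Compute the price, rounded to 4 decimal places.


Answer: Price = 0.0455

Derivation:
d1 = (ln(S/K) + (r - q + 0.5*sigma^2) * T) / (sigma * sqrt(T)) = 0.55522573
d2 = d1 - sigma * sqrt(T) = 0.31522573
exp(-rT) = 0.99600799; exp(-qT) = 0.97628571
P = K * exp(-rT) * N(-d2) - S_0 * exp(-qT) * N(-d1)
N(-d1) = 0.28937014; N(-d2) = 0.37629514
P = 0.8300 * 0.99600799 * 0.37629514 - 0.9400 * 0.97628571 * 0.28937014 = 0.0455


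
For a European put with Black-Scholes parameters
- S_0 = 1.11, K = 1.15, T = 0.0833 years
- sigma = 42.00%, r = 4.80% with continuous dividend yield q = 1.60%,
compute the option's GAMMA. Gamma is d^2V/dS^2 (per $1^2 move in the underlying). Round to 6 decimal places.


Answer: Gamma = 2.896746

Derivation:
d1 = -0.2094490392; d2 = -0.3306683446
phi(d1) = 0.3902869726; exp(-qT) = 0.9986680878; exp(-rT) = 0.9960095830
Gamma = exp(-qT) * phi(d1) / (S * sigma * sqrt(T)) = 0.9986680878 * 0.3902869726 / (1.1100 * 0.4200 * 0.2886173938) = 2.896746


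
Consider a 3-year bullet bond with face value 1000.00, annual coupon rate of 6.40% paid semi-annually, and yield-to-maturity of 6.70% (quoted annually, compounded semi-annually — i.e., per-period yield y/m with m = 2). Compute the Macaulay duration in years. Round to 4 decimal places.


Coupon per period c = face * coupon_rate / m = 32.000000
Periods per year m = 2; per-period yield y/m = 0.033500
Number of cashflows N = 6
Cashflows (t years, CF_t, discount factor 1/(1+y/m)^(m*t), PV):
  t = 0.5000: CF_t = 32.000000, DF = 0.967586, PV = 30.962748
  t = 1.0000: CF_t = 32.000000, DF = 0.936222, PV = 29.959118
  t = 1.5000: CF_t = 32.000000, DF = 0.905876, PV = 28.988019
  t = 2.0000: CF_t = 32.000000, DF = 0.876512, PV = 28.048398
  t = 2.5000: CF_t = 32.000000, DF = 0.848101, PV = 27.139233
  t = 3.0000: CF_t = 1032.000000, DF = 0.820611, PV = 846.870123
Price P = sum_t PV_t = 991.967638
Macaulay numerator sum_t t * PV_t:
  t * PV_t at t = 0.5000: 15.481374
  t * PV_t at t = 1.0000: 29.959118
  t * PV_t at t = 1.5000: 43.482028
  t * PV_t at t = 2.0000: 56.096795
  t * PV_t at t = 2.5000: 67.848083
  t * PV_t at t = 3.0000: 2540.610369
Macaulay duration D = (sum_t t * PV_t) / P = 2753.477767 / 991.967638 = 2.775774

Answer: Macaulay duration = 2.7758 years


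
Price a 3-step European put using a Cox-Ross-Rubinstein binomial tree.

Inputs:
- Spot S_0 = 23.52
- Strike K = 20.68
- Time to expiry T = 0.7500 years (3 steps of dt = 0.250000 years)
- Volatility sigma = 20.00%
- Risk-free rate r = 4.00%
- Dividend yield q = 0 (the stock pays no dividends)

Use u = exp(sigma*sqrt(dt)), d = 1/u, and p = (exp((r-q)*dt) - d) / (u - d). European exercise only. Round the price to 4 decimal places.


Answer: Price = V(0,0) = 0.3382

Derivation:
dt = T/N = 0.250000
u = exp(sigma*sqrt(dt)) = 1.105171; d = 1/u = 0.904837
p = (exp((r-q)*dt) - d) / (u - d) = 0.525188
Discount per step: exp(-r*dt) = 0.990050
Stock lattice S(k, i) with i counting down-moves:
  k=0: S(0,0) = 23.5200
  k=1: S(1,0) = 25.9936; S(1,1) = 21.2818
  k=2: S(2,0) = 28.7274; S(2,1) = 23.5200; S(2,2) = 19.2565
  k=3: S(3,0) = 31.7487; S(3,1) = 25.9936; S(3,2) = 21.2818; S(3,3) = 17.4240
Terminal payoffs V(N, i) = max(K - S_T, 0):
  V(3,0) = 0.000000; V(3,1) = 0.000000; V(3,2) = 0.000000; V(3,3) = 3.255955
Backward induction: V(k, i) = exp(-r*dt) * [p * V(k+1, i) + (1-p) * V(k+1, i+1)].
  V(2,0) = exp(-r*dt) * [p*0.000000 + (1-p)*0.000000] = 0.000000
  V(2,1) = exp(-r*dt) * [p*0.000000 + (1-p)*0.000000] = 0.000000
  V(2,2) = exp(-r*dt) * [p*0.000000 + (1-p)*3.255955] = 1.530584
  V(1,0) = exp(-r*dt) * [p*0.000000 + (1-p)*0.000000] = 0.000000
  V(1,1) = exp(-r*dt) * [p*0.000000 + (1-p)*1.530584] = 0.719509
  V(0,0) = exp(-r*dt) * [p*0.000000 + (1-p)*0.719509] = 0.338232


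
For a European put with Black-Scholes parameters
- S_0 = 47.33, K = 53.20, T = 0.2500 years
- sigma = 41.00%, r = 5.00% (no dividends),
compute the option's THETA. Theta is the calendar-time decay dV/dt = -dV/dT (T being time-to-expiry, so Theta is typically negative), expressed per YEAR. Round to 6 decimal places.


Answer: Theta = -5.209879

Derivation:
d1 = -0.4068368411; d2 = -0.6118368411
phi(d1) = 0.3672558111; exp(-qT) = 1.0000000000; exp(-rT) = 0.9875778005
Theta = -S*exp(-qT)*phi(d1)*sigma/(2*sqrt(T)) + r*K*exp(-rT)*N(-d2) - q*S*exp(-qT)*N(-d1)
N(-d1) = 0.6579360868; N(-d2) = 0.7296771439; sqrt(T) = 0.5000000000
Term 1 = -47.3300 * 1.0000000000 * 0.3672558111 * 0.4100 / (2 * 0.5000000000) = -7.1267091911
Term 2 = 0.0500 * 53.2000 * 0.9875778005 * 0.7296771439 = 1.9168304439
Term 3 = 0 (no dividend yield, q = 0)
Theta = -7.1267091911 + (1.9168304439) + (0.0000000000) = -5.209879


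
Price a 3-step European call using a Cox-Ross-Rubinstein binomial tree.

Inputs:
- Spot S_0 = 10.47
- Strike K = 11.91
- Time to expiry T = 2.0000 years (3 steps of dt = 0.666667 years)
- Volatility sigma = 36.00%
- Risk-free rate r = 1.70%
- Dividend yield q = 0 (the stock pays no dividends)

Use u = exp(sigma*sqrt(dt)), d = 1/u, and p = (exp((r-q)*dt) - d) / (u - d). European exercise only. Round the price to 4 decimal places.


dt = T/N = 0.666667
u = exp(sigma*sqrt(dt)) = 1.341702; d = 1/u = 0.745322
p = (exp((r-q)*dt) - d) / (u - d) = 0.446152
Discount per step: exp(-r*dt) = 0.988731
Stock lattice S(k, i) with i counting down-moves:
  k=0: S(0,0) = 10.4700
  k=1: S(1,0) = 14.0476; S(1,1) = 7.8035
  k=2: S(2,0) = 18.8477; S(2,1) = 10.4700; S(2,2) = 5.8161
  k=3: S(3,0) = 25.2880; S(3,1) = 14.0476; S(3,2) = 7.8035; S(3,3) = 4.3349
Terminal payoffs V(N, i) = max(S_T - K, 0):
  V(3,0) = 13.378009; V(3,1) = 2.137617; V(3,2) = 0.000000; V(3,3) = 0.000000
Backward induction: V(k, i) = exp(-r*dt) * [p * V(k+1, i) + (1-p) * V(k+1, i+1)].
  V(2,0) = exp(-r*dt) * [p*13.378009 + (1-p)*2.137617] = 7.071931
  V(2,1) = exp(-r*dt) * [p*2.137617 + (1-p)*0.000000] = 0.942954
  V(2,2) = exp(-r*dt) * [p*0.000000 + (1-p)*0.000000] = 0.000000
  V(1,0) = exp(-r*dt) * [p*7.071931 + (1-p)*0.942954] = 3.635964
  V(1,1) = exp(-r*dt) * [p*0.942954 + (1-p)*0.000000] = 0.415959
  V(0,0) = exp(-r*dt) * [p*3.635964 + (1-p)*0.415959] = 1.831692

Answer: Price = V(0,0) = 1.8317


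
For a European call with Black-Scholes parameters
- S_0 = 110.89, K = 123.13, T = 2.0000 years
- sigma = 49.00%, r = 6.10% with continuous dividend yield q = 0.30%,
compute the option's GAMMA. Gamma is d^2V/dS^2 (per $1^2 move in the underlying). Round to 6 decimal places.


Answer: Gamma = 0.004832

Derivation:
d1 = 0.3627862010; d2 = -0.3301784446
phi(d1) = 0.3735342991; exp(-qT) = 0.9940179641; exp(-rT) = 0.8851483685
Gamma = exp(-qT) * phi(d1) / (S * sigma * sqrt(T)) = 0.9940179641 * 0.3735342991 / (110.8900 * 0.4900 * 1.4142135624) = 0.004832


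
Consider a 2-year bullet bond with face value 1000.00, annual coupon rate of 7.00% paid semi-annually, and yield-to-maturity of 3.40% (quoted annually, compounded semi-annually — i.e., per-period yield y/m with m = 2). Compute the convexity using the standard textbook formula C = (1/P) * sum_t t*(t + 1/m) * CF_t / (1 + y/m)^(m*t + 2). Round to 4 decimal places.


Coupon per period c = face * coupon_rate / m = 35.000000
Periods per year m = 2; per-period yield y/m = 0.017000
Number of cashflows N = 4
Cashflows (t years, CF_t, discount factor 1/(1+y/m)^(m*t), PV):
  t = 0.5000: CF_t = 35.000000, DF = 0.983284, PV = 34.414946
  t = 1.0000: CF_t = 35.000000, DF = 0.966848, PV = 33.839672
  t = 1.5000: CF_t = 35.000000, DF = 0.950686, PV = 33.274013
  t = 2.0000: CF_t = 1035.000000, DF = 0.934795, PV = 967.512396
Price P = sum_t PV_t = 1069.041027
Convexity numerator sum_t t*(t + 1/m) * CF_t / (1+y/m)^(m*t + 2):
  t = 0.5000: term = 16.637007
  t = 1.0000: term = 49.076716
  t = 1.5000: term = 96.512715
  t = 2.0000: term = 4677.185952
Convexity = (1/P) * sum = 4839.412390 / 1069.041027 = 4.526872

Answer: Convexity = 4.5269


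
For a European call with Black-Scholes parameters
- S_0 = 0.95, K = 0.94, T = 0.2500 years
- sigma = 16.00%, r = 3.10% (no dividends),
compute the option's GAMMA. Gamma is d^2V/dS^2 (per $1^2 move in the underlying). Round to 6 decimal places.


Answer: Gamma = 5.062509

Derivation:
d1 = 0.2691513666; d2 = 0.1891513666
phi(d1) = 0.3847506710; exp(-qT) = 1.0000000000; exp(-rT) = 0.9922799538
Gamma = exp(-qT) * phi(d1) / (S * sigma * sqrt(T)) = 1.0000000000 * 0.3847506710 / (0.9500 * 0.1600 * 0.5000000000) = 5.062509


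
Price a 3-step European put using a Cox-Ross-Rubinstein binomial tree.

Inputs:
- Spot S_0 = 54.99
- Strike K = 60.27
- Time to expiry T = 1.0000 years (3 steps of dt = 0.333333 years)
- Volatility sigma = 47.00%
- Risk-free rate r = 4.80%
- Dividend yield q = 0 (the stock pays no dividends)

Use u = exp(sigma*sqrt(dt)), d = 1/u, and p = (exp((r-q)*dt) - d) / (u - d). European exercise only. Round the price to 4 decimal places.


dt = T/N = 0.333333
u = exp(sigma*sqrt(dt)) = 1.311740; d = 1/u = 0.762346
p = (exp((r-q)*dt) - d) / (u - d) = 0.461932
Discount per step: exp(-r*dt) = 0.984127
Stock lattice S(k, i) with i counting down-moves:
  k=0: S(0,0) = 54.9900
  k=1: S(1,0) = 72.1326; S(1,1) = 41.9214
  k=2: S(2,0) = 94.6192; S(2,1) = 54.9900; S(2,2) = 31.9586
  k=3: S(3,0) = 124.1158; S(3,1) = 72.1326; S(3,2) = 41.9214; S(3,3) = 24.3635
Terminal payoffs V(N, i) = max(K - S_T, 0):
  V(3,0) = 0.000000; V(3,1) = 0.000000; V(3,2) = 18.348588; V(3,3) = 35.906467
Backward induction: V(k, i) = exp(-r*dt) * [p * V(k+1, i) + (1-p) * V(k+1, i+1)].
  V(2,0) = exp(-r*dt) * [p*0.000000 + (1-p)*0.000000] = 0.000000
  V(2,1) = exp(-r*dt) * [p*0.000000 + (1-p)*18.348588] = 9.716084
  V(2,2) = exp(-r*dt) * [p*18.348588 + (1-p)*35.906467] = 27.354729
  V(1,0) = exp(-r*dt) * [p*0.000000 + (1-p)*9.716084] = 5.144935
  V(1,1) = exp(-r*dt) * [p*9.716084 + (1-p)*27.354729] = 18.902013
  V(0,0) = exp(-r*dt) * [p*5.144935 + (1-p)*18.902013] = 12.348024

Answer: Price = V(0,0) = 12.3480


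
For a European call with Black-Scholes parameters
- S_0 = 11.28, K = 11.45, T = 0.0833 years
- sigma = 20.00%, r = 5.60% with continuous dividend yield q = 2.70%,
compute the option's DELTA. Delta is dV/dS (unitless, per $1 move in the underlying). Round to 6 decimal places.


d1 = -0.1884291135; d2 = -0.2461525923
phi(d1) = 0.3919224468; exp(-qT) = 0.9977534273; exp(-rT) = 0.9953460633
N(d1) = 0.4252701396
Delta = exp(-qT) * N(d1) = 0.9977534273 * 0.4252701396 = 0.424315

Answer: Delta = 0.424315


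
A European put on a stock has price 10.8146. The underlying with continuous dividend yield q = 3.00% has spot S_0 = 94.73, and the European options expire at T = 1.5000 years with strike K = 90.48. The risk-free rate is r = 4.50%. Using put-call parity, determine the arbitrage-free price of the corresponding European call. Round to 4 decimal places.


Answer: Call price = 16.8021

Derivation:
Put-call parity: C - P = S_0 * exp(-qT) - K * exp(-rT).
S_0 * exp(-qT) = 94.7300 * 0.95599748 = 90.56164145
K * exp(-rT) = 90.4800 * 0.93472772 = 84.57416416
C = P + S*exp(-qT) - K*exp(-rT)
C = 10.8146 + 90.56164145 - 84.57416416 = 16.8021


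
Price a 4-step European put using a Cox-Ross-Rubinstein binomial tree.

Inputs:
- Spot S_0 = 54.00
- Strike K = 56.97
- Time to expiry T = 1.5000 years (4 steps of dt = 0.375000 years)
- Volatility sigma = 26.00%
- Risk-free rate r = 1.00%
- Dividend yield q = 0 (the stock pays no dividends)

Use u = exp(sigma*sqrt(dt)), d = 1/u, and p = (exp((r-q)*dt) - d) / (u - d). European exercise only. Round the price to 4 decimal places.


dt = T/N = 0.375000
u = exp(sigma*sqrt(dt)) = 1.172592; d = 1/u = 0.852811
p = (exp((r-q)*dt) - d) / (u - d) = 0.472028
Discount per step: exp(-r*dt) = 0.996257
Stock lattice S(k, i) with i counting down-moves:
  k=0: S(0,0) = 54.0000
  k=1: S(1,0) = 63.3200; S(1,1) = 46.0518
  k=2: S(2,0) = 74.2485; S(2,1) = 54.0000; S(2,2) = 39.2735
  k=3: S(3,0) = 87.0632; S(3,1) = 63.3200; S(3,2) = 46.0518; S(3,3) = 33.4929
  k=4: S(4,0) = 102.0897; S(4,1) = 74.2485; S(4,2) = 54.0000; S(4,3) = 39.2735; S(4,4) = 28.5631
Terminal payoffs V(N, i) = max(K - S_T, 0):
  V(4,0) = 0.000000; V(4,1) = 0.000000; V(4,2) = 2.970000; V(4,3) = 17.696485; V(4,4) = 28.406870
Backward induction: V(k, i) = exp(-r*dt) * [p * V(k+1, i) + (1-p) * V(k+1, i+1)].
  V(3,0) = exp(-r*dt) * [p*0.000000 + (1-p)*0.000000] = 0.000000
  V(3,1) = exp(-r*dt) * [p*0.000000 + (1-p)*2.970000] = 1.562206
  V(3,2) = exp(-r*dt) * [p*2.970000 + (1-p)*17.696485] = 10.704946
  V(3,3) = exp(-r*dt) * [p*17.696485 + (1-p)*28.406870] = 23.263860
  V(2,0) = exp(-r*dt) * [p*0.000000 + (1-p)*1.562206] = 0.821713
  V(2,1) = exp(-r*dt) * [p*1.562206 + (1-p)*10.704946] = 6.365397
  V(2,2) = exp(-r*dt) * [p*10.704946 + (1-p)*23.263860] = 17.270808
  V(1,0) = exp(-r*dt) * [p*0.821713 + (1-p)*6.365397] = 3.734590
  V(1,1) = exp(-r*dt) * [p*6.365397 + (1-p)*17.270808] = 12.077767
  V(0,0) = exp(-r*dt) * [p*3.734590 + (1-p)*12.077767] = 8.109084

Answer: Price = V(0,0) = 8.1091


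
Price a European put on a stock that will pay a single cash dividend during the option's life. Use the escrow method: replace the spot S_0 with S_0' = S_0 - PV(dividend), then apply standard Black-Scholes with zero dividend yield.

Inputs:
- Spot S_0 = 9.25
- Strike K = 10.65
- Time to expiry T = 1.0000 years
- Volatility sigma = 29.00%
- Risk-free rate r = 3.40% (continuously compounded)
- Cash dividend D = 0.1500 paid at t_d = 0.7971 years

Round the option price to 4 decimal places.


Answer: Price = 1.8112

Derivation:
PV(D) = D * exp(-r * t_d) = 0.1500 * 0.97326255 = 0.14598938
S_0' = S_0 - PV(D) = 9.2500 - 0.14598938 = 9.10401062
d1 = (ln(S_0'/K) + (r + sigma^2/2)*T) / (sigma*sqrt(T)) = -0.27860293
d2 = d1 - sigma*sqrt(T) = -0.56860293
exp(-rT) = 0.96657150
N(-d1) = 0.60972522; N(-d2) = 0.71518718
P = K * exp(-rT) * N(-d2) - S_0' * N(-d1) = 10.6500 * 0.96657150 * 0.71518718 - 9.10401062 * 0.60972522 = 1.8112


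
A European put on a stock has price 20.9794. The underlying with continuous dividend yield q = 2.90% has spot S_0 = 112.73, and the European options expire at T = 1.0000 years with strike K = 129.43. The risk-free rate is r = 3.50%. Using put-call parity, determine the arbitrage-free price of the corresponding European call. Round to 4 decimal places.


Put-call parity: C - P = S_0 * exp(-qT) - K * exp(-rT).
S_0 * exp(-qT) = 112.7300 * 0.97141646 = 109.50777804
K * exp(-rT) = 129.4300 * 0.96560542 = 124.97830903
C = P + S*exp(-qT) - K*exp(-rT)
C = 20.9794 + 109.50777804 - 124.97830903 = 5.5089

Answer: Call price = 5.5089


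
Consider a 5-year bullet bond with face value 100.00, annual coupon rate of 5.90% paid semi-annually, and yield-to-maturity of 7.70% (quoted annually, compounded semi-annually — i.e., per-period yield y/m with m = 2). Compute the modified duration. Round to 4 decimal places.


Coupon per period c = face * coupon_rate / m = 2.950000
Periods per year m = 2; per-period yield y/m = 0.038500
Number of cashflows N = 10
Cashflows (t years, CF_t, discount factor 1/(1+y/m)^(m*t), PV):
  t = 0.5000: CF_t = 2.950000, DF = 0.962927, PV = 2.840636
  t = 1.0000: CF_t = 2.950000, DF = 0.927229, PV = 2.735326
  t = 1.5000: CF_t = 2.950000, DF = 0.892854, PV = 2.633920
  t = 2.0000: CF_t = 2.950000, DF = 0.859754, PV = 2.536273
  t = 2.5000: CF_t = 2.950000, DF = 0.827880, PV = 2.442247
  t = 3.0000: CF_t = 2.950000, DF = 0.797188, PV = 2.351706
  t = 3.5000: CF_t = 2.950000, DF = 0.767635, PV = 2.264522
  t = 4.0000: CF_t = 2.950000, DF = 0.739176, PV = 2.180570
  t = 4.5000: CF_t = 2.950000, DF = 0.711773, PV = 2.099730
  t = 5.0000: CF_t = 102.950000, DF = 0.685386, PV = 70.560450
Price P = sum_t PV_t = 92.645378
First compute Macaulay numerator sum_t t * PV_t:
  t * PV_t at t = 0.5000: 1.420318
  t * PV_t at t = 1.0000: 2.735326
  t * PV_t at t = 1.5000: 3.950879
  t * PV_t at t = 2.0000: 5.072546
  t * PV_t at t = 2.5000: 6.105616
  t * PV_t at t = 3.0000: 7.055118
  t * PV_t at t = 3.5000: 7.925826
  t * PV_t at t = 4.0000: 8.722280
  t * PV_t at t = 4.5000: 9.448786
  t * PV_t at t = 5.0000: 352.802250
Macaulay duration D = 405.238945 / 92.645378 = 4.374087
Modified duration = D / (1 + y/m) = 4.374087 / (1 + 0.038500) = 4.211928

Answer: Modified duration = 4.2119


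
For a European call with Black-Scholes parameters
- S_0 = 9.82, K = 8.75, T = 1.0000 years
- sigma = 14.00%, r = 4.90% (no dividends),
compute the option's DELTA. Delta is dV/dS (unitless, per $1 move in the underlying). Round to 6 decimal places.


d1 = 1.2440530143; d2 = 1.1040530143
phi(d1) = 0.1840086550; exp(-qT) = 1.0000000000; exp(-rT) = 0.9521811297
N(d1) = 0.8932599739
Delta = exp(-qT) * N(d1) = 1.0000000000 * 0.8932599739 = 0.893260

Answer: Delta = 0.893260


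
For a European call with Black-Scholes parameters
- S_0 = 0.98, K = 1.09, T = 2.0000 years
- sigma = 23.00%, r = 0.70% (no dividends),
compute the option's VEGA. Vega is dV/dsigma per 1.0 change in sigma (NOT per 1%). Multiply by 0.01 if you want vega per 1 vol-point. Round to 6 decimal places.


Answer: Vega = 0.548848

Derivation:
d1 = -0.1213776569; d2 = -0.4466467762
phi(d1) = 0.3960143619; exp(-qT) = 1.0000000000; exp(-rT) = 0.9860975443
Vega = S * exp(-qT) * phi(d1) * sqrt(T) = 0.9800 * 1.0000000000 * 0.3960143619 * 1.4142135624 = 0.548848


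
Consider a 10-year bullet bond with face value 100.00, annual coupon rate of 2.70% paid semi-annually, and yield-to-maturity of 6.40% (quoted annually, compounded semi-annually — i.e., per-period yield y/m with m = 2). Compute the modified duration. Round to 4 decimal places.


Answer: Modified duration = 8.3101

Derivation:
Coupon per period c = face * coupon_rate / m = 1.350000
Periods per year m = 2; per-period yield y/m = 0.032000
Number of cashflows N = 20
Cashflows (t years, CF_t, discount factor 1/(1+y/m)^(m*t), PV):
  t = 0.5000: CF_t = 1.350000, DF = 0.968992, PV = 1.308140
  t = 1.0000: CF_t = 1.350000, DF = 0.938946, PV = 1.267577
  t = 1.5000: CF_t = 1.350000, DF = 0.909831, PV = 1.228272
  t = 2.0000: CF_t = 1.350000, DF = 0.881620, PV = 1.190186
  t = 2.5000: CF_t = 1.350000, DF = 0.854283, PV = 1.153281
  t = 3.0000: CF_t = 1.350000, DF = 0.827793, PV = 1.117521
  t = 3.5000: CF_t = 1.350000, DF = 0.802125, PV = 1.082869
  t = 4.0000: CF_t = 1.350000, DF = 0.777253, PV = 1.049292
  t = 4.5000: CF_t = 1.350000, DF = 0.753152, PV = 1.016755
  t = 5.0000: CF_t = 1.350000, DF = 0.729799, PV = 0.985228
  t = 5.5000: CF_t = 1.350000, DF = 0.707169, PV = 0.954678
  t = 6.0000: CF_t = 1.350000, DF = 0.685241, PV = 0.925076
  t = 6.5000: CF_t = 1.350000, DF = 0.663994, PV = 0.896391
  t = 7.0000: CF_t = 1.350000, DF = 0.643405, PV = 0.868596
  t = 7.5000: CF_t = 1.350000, DF = 0.623454, PV = 0.841663
  t = 8.0000: CF_t = 1.350000, DF = 0.604122, PV = 0.815565
  t = 8.5000: CF_t = 1.350000, DF = 0.585390, PV = 0.790276
  t = 9.0000: CF_t = 1.350000, DF = 0.567238, PV = 0.765772
  t = 9.5000: CF_t = 1.350000, DF = 0.549649, PV = 0.742027
  t = 10.0000: CF_t = 101.350000, DF = 0.532606, PV = 53.979618
Price P = sum_t PV_t = 72.978784
First compute Macaulay numerator sum_t t * PV_t:
  t * PV_t at t = 0.5000: 0.654070
  t * PV_t at t = 1.0000: 1.267577
  t * PV_t at t = 1.5000: 1.842409
  t * PV_t at t = 2.0000: 2.380373
  t * PV_t at t = 2.5000: 2.883203
  t * PV_t at t = 3.0000: 3.352562
  t * PV_t at t = 3.5000: 3.790041
  t * PV_t at t = 4.0000: 4.197166
  t * PV_t at t = 4.5000: 4.575399
  t * PV_t at t = 5.0000: 4.926141
  t * PV_t at t = 5.5000: 5.250731
  t * PV_t at t = 6.0000: 5.550456
  t * PV_t at t = 6.5000: 5.826544
  t * PV_t at t = 7.0000: 6.080175
  t * PV_t at t = 7.5000: 6.312474
  t * PV_t at t = 8.0000: 6.524520
  t * PV_t at t = 8.5000: 6.717348
  t * PV_t at t = 9.0000: 6.891944
  t * PV_t at t = 9.5000: 7.049253
  t * PV_t at t = 10.0000: 539.796180
Macaulay duration D = 625.868567 / 72.978784 = 8.576034
Modified duration = D / (1 + y/m) = 8.576034 / (1 + 0.032000) = 8.310111


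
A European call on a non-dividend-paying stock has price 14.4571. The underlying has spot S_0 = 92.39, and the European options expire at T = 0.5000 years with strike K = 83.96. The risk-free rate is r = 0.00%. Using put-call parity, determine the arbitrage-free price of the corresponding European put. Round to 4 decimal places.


Put-call parity: C - P = S_0 * exp(-qT) - K * exp(-rT).
S_0 * exp(-qT) = 92.3900 * 1.00000000 = 92.39000000
K * exp(-rT) = 83.9600 * 1.00000000 = 83.96000000
P = C - S*exp(-qT) + K*exp(-rT)
P = 14.4571 - 92.39000000 + 83.96000000 = 6.0271

Answer: Put price = 6.0271


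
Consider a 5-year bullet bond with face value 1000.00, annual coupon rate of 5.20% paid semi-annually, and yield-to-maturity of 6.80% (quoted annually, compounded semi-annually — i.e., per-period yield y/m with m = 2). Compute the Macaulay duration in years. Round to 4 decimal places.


Coupon per period c = face * coupon_rate / m = 26.000000
Periods per year m = 2; per-period yield y/m = 0.034000
Number of cashflows N = 10
Cashflows (t years, CF_t, discount factor 1/(1+y/m)^(m*t), PV):
  t = 0.5000: CF_t = 26.000000, DF = 0.967118, PV = 25.145068
  t = 1.0000: CF_t = 26.000000, DF = 0.935317, PV = 24.318247
  t = 1.5000: CF_t = 26.000000, DF = 0.904562, PV = 23.518614
  t = 2.0000: CF_t = 26.000000, DF = 0.874818, PV = 22.745275
  t = 2.5000: CF_t = 26.000000, DF = 0.846052, PV = 21.997365
  t = 3.0000: CF_t = 26.000000, DF = 0.818233, PV = 21.274047
  t = 3.5000: CF_t = 26.000000, DF = 0.791327, PV = 20.574514
  t = 4.0000: CF_t = 26.000000, DF = 0.765307, PV = 19.897982
  t = 4.5000: CF_t = 26.000000, DF = 0.740142, PV = 19.243697
  t = 5.0000: CF_t = 1026.000000, DF = 0.715805, PV = 734.415735
Price P = sum_t PV_t = 933.130544
Macaulay numerator sum_t t * PV_t:
  t * PV_t at t = 0.5000: 12.572534
  t * PV_t at t = 1.0000: 24.318247
  t * PV_t at t = 1.5000: 35.277922
  t * PV_t at t = 2.0000: 45.490550
  t * PV_t at t = 2.5000: 54.993412
  t * PV_t at t = 3.0000: 63.822141
  t * PV_t at t = 3.5000: 72.010798
  t * PV_t at t = 4.0000: 79.591929
  t * PV_t at t = 4.5000: 86.596634
  t * PV_t at t = 5.0000: 3672.078676
Macaulay duration D = (sum_t t * PV_t) / P = 4146.752842 / 933.130544 = 4.443915

Answer: Macaulay duration = 4.4439 years


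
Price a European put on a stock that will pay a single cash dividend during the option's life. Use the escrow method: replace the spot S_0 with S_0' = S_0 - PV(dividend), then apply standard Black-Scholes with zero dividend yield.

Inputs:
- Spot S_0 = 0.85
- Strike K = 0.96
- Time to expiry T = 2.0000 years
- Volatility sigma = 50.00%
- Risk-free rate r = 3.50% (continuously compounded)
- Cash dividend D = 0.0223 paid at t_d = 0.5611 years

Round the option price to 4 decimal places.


PV(D) = D * exp(-r * t_d) = 0.0223 * 0.98055308 = 0.02186633
S_0' = S_0 - PV(D) = 0.8500 - 0.02186633 = 0.82813367
d1 = (ln(S_0'/K) + (r + sigma^2/2)*T) / (sigma*sqrt(T)) = 0.24358597
d2 = d1 - sigma*sqrt(T) = -0.46352081
exp(-rT) = 0.93239382
N(-d1) = 0.40377575; N(-d2) = 0.67850445
P = K * exp(-rT) * N(-d2) - S_0' * N(-d1) = 0.9600 * 0.93239382 * 0.67850445 - 0.82813367 * 0.40377575 = 0.2729

Answer: Price = 0.2729


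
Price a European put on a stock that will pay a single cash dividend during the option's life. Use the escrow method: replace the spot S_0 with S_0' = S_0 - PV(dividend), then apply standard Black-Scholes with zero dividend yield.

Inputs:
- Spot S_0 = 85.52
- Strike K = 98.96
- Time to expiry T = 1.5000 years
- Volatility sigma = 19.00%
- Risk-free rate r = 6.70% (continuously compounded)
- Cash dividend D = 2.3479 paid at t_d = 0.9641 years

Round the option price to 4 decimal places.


Answer: Price = 11.4665

Derivation:
PV(D) = D * exp(-r * t_d) = 2.3479 * 0.93744733 = 2.20103260
S_0' = S_0 - PV(D) = 85.5200 - 2.20103260 = 83.31896740
d1 = (ln(S_0'/K) + (r + sigma^2/2)*T) / (sigma*sqrt(T)) = -0.19107956
d2 = d1 - sigma*sqrt(T) = -0.42378108
exp(-rT) = 0.90438511
N(-d1) = 0.57576837; N(-d2) = 0.66413726
P = K * exp(-rT) * N(-d2) - S_0' * N(-d1) = 98.9600 * 0.90438511 * 0.66413726 - 83.31896740 * 0.57576837 = 11.4665


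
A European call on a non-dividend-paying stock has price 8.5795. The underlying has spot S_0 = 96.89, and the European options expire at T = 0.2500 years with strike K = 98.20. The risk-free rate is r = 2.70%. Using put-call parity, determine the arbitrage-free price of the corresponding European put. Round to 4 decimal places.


Answer: Put price = 9.2289

Derivation:
Put-call parity: C - P = S_0 * exp(-qT) - K * exp(-rT).
S_0 * exp(-qT) = 96.8900 * 1.00000000 = 96.89000000
K * exp(-rT) = 98.2000 * 0.99327273 = 97.53938209
P = C - S*exp(-qT) + K*exp(-rT)
P = 8.5795 - 96.89000000 + 97.53938209 = 9.2289


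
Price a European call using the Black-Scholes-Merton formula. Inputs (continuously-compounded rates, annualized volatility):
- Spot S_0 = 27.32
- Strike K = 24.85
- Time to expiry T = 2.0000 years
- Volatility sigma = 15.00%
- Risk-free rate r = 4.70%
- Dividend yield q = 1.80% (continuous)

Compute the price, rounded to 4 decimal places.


Answer: Price = 4.4463

Derivation:
d1 = (ln(S/K) + (r - q + 0.5*sigma^2) * T) / (sigma * sqrt(T)) = 0.82618961
d2 = d1 - sigma * sqrt(T) = 0.61405757
exp(-rT) = 0.91028276; exp(-qT) = 0.96464029
C = S_0 * exp(-qT) * N(d1) - K * exp(-rT) * N(d2)
N(d1) = 0.79565173; N(d2) = 0.73041136
C = 27.3200 * 0.96464029 * 0.79565173 - 24.8500 * 0.91028276 * 0.73041136 = 4.4463


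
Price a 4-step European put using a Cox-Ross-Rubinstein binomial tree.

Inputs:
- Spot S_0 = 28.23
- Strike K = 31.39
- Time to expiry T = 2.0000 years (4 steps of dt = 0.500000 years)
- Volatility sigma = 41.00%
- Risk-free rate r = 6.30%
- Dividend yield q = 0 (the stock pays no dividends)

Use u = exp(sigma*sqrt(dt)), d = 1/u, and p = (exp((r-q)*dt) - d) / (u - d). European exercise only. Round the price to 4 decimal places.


dt = T/N = 0.500000
u = exp(sigma*sqrt(dt)) = 1.336312; d = 1/u = 0.748328
p = (exp((r-q)*dt) - d) / (u - d) = 0.482451
Discount per step: exp(-r*dt) = 0.968991
Stock lattice S(k, i) with i counting down-moves:
  k=0: S(0,0) = 28.2300
  k=1: S(1,0) = 37.7241; S(1,1) = 21.1253
  k=2: S(2,0) = 50.4112; S(2,1) = 28.2300; S(2,2) = 15.8087
  k=3: S(3,0) = 67.3651; S(3,1) = 37.7241; S(3,2) = 21.1253; S(3,3) = 11.8301
  k=4: S(4,0) = 90.0208; S(4,1) = 50.4112; S(4,2) = 28.2300; S(4,3) = 15.8087; S(4,4) = 8.8528
Terminal payoffs V(N, i) = max(K - S_T, 0):
  V(4,0) = 0.000000; V(4,1) = 0.000000; V(4,2) = 3.160000; V(4,3) = 15.581343; V(4,4) = 22.537233
Backward induction: V(k, i) = exp(-r*dt) * [p * V(k+1, i) + (1-p) * V(k+1, i+1)].
  V(3,0) = exp(-r*dt) * [p*0.000000 + (1-p)*0.000000] = 0.000000
  V(3,1) = exp(-r*dt) * [p*0.000000 + (1-p)*3.160000] = 1.584742
  V(3,2) = exp(-r*dt) * [p*3.160000 + (1-p)*15.581343] = 9.291324
  V(3,3) = exp(-r*dt) * [p*15.581343 + (1-p)*22.537233] = 18.586564
  V(2,0) = exp(-r*dt) * [p*0.000000 + (1-p)*1.584742] = 0.794749
  V(2,1) = exp(-r*dt) * [p*1.584742 + (1-p)*9.291324] = 5.400458
  V(2,2) = exp(-r*dt) * [p*9.291324 + (1-p)*18.586564] = 13.664779
  V(1,0) = exp(-r*dt) * [p*0.794749 + (1-p)*5.400458] = 3.079871
  V(1,1) = exp(-r*dt) * [p*5.400458 + (1-p)*13.664779] = 9.377558
  V(0,0) = exp(-r*dt) * [p*3.079871 + (1-p)*9.377558] = 6.142662

Answer: Price = V(0,0) = 6.1427


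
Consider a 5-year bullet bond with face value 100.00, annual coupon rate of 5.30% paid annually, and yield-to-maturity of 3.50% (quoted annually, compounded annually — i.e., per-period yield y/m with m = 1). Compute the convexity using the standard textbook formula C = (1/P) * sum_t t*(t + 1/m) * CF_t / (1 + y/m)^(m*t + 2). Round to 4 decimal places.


Coupon per period c = face * coupon_rate / m = 5.300000
Periods per year m = 1; per-period yield y/m = 0.035000
Number of cashflows N = 5
Cashflows (t years, CF_t, discount factor 1/(1+y/m)^(m*t), PV):
  t = 1.0000: CF_t = 5.300000, DF = 0.966184, PV = 5.120773
  t = 2.0000: CF_t = 5.300000, DF = 0.933511, PV = 4.947607
  t = 3.0000: CF_t = 5.300000, DF = 0.901943, PV = 4.780296
  t = 4.0000: CF_t = 5.300000, DF = 0.871442, PV = 4.618644
  t = 5.0000: CF_t = 105.300000, DF = 0.841973, PV = 88.659774
Price P = sum_t PV_t = 108.127094
Convexity numerator sum_t t*(t + 1/m) * CF_t / (1+y/m)^(m*t + 2):
  t = 1.0000: term = 9.560593
  t = 2.0000: term = 27.711863
  t = 3.0000: term = 53.549493
  t = 4.0000: term = 86.231068
  t = 5.0000: term = 2482.945445
Convexity = (1/P) * sum = 2659.998462 / 108.127094 = 24.600665

Answer: Convexity = 24.6007


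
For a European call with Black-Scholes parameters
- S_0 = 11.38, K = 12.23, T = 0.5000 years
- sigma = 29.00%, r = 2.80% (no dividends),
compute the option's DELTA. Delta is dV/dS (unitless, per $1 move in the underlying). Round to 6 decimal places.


d1 = -0.1804805743; d2 = -0.3855415408
phi(d1) = 0.3924974840; exp(-qT) = 1.0000000000; exp(-rT) = 0.9860975443
N(d1) = 0.4283876517
Delta = exp(-qT) * N(d1) = 1.0000000000 * 0.4283876517 = 0.428388

Answer: Delta = 0.428388


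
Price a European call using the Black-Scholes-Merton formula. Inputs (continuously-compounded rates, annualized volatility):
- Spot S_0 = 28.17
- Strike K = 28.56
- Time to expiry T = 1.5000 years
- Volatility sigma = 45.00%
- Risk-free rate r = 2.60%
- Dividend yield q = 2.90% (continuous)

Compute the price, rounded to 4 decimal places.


d1 = (ln(S/K) + (r - q + 0.5*sigma^2) * T) / (sigma * sqrt(T)) = 0.24245493
d2 = d1 - sigma * sqrt(T) = -0.30868026
exp(-rT) = 0.96175071; exp(-qT) = 0.95743255
C = S_0 * exp(-qT) * N(d1) - K * exp(-rT) * N(d2)
N(d1) = 0.59578616; N(d2) = 0.37878238
C = 28.1700 * 0.95743255 * 0.59578616 - 28.5600 * 0.96175071 * 0.37878238 = 5.6646

Answer: Price = 5.6646


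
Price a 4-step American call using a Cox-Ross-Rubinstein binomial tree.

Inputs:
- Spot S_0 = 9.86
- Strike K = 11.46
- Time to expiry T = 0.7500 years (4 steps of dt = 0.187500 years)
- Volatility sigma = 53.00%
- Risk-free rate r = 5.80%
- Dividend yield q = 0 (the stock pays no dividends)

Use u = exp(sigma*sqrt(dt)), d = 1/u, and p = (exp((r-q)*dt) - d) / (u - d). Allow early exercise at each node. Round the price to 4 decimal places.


Answer: Price = V(0,0) = 1.4593

Derivation:
dt = T/N = 0.187500
u = exp(sigma*sqrt(dt)) = 1.257967; d = 1/u = 0.794934
p = (exp((r-q)*dt) - d) / (u - d) = 0.466491
Discount per step: exp(-r*dt) = 0.989184
Stock lattice S(k, i) with i counting down-moves:
  k=0: S(0,0) = 9.8600
  k=1: S(1,0) = 12.4036; S(1,1) = 7.8380
  k=2: S(2,0) = 15.6033; S(2,1) = 9.8600; S(2,2) = 6.2307
  k=3: S(3,0) = 19.6284; S(3,1) = 12.4036; S(3,2) = 7.8380; S(3,3) = 4.9530
  k=4: S(4,0) = 24.6918; S(4,1) = 15.6033; S(4,2) = 9.8600; S(4,3) = 6.2307; S(4,4) = 3.9373
Terminal payoffs V(N, i) = max(S_T - K, 0):
  V(4,0) = 13.231847; V(4,1) = 4.143256; V(4,2) = 0.000000; V(4,3) = 0.000000; V(4,4) = 0.000000
Backward induction: V(k, i) = exp(-r*dt) * [p * V(k+1, i) + (1-p) * V(k+1, i+1)]; then take max(V_cont, immediate exercise) for American.
  V(3,0) = exp(-r*dt) * [p*13.231847 + (1-p)*4.143256] = 8.292330; exercise = 8.168378; V(3,0) = max -> 8.292330
  V(3,1) = exp(-r*dt) * [p*4.143256 + (1-p)*0.000000] = 1.911886; exercise = 0.943552; V(3,1) = max -> 1.911886
  V(3,2) = exp(-r*dt) * [p*0.000000 + (1-p)*0.000000] = 0.000000; exercise = 0.000000; V(3,2) = max -> 0.000000
  V(3,3) = exp(-r*dt) * [p*0.000000 + (1-p)*0.000000] = 0.000000; exercise = 0.000000; V(3,3) = max -> 0.000000
  V(2,0) = exp(-r*dt) * [p*8.292330 + (1-p)*1.911886] = 4.835433; exercise = 4.143256; V(2,0) = max -> 4.835433
  V(2,1) = exp(-r*dt) * [p*1.911886 + (1-p)*0.000000] = 0.882231; exercise = 0.000000; V(2,1) = max -> 0.882231
  V(2,2) = exp(-r*dt) * [p*0.000000 + (1-p)*0.000000] = 0.000000; exercise = 0.000000; V(2,2) = max -> 0.000000
  V(1,0) = exp(-r*dt) * [p*4.835433 + (1-p)*0.882231] = 2.696875; exercise = 0.943552; V(1,0) = max -> 2.696875
  V(1,1) = exp(-r*dt) * [p*0.882231 + (1-p)*0.000000] = 0.407101; exercise = 0.000000; V(1,1) = max -> 0.407101
  V(0,0) = exp(-r*dt) * [p*2.696875 + (1-p)*0.407101] = 1.459304; exercise = 0.000000; V(0,0) = max -> 1.459304
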